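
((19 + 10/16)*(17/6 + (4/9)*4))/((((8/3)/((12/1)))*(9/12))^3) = 39093/2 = 19546.50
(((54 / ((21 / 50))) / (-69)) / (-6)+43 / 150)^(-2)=583222500 / 208022929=2.80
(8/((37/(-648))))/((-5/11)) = 308.24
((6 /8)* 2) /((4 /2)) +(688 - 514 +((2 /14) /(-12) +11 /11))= 7381 /42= 175.74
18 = 18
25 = 25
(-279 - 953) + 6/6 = -1231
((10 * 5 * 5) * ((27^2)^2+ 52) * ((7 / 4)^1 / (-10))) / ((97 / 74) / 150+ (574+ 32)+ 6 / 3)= -258106288125 / 6748897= -38244.22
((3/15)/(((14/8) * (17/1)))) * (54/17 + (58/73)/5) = 0.02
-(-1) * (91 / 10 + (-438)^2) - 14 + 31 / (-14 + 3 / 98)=2626246899 / 13690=191836.88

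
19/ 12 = 1.58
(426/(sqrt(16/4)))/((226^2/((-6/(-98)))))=639/2502724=0.00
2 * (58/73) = 116/73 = 1.59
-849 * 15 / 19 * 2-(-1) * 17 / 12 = -305317 / 228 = -1339.11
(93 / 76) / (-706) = -93 / 53656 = -0.00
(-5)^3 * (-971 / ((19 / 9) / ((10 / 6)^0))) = 1092375 / 19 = 57493.42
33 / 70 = 0.47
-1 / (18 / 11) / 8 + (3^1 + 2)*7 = 5029 / 144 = 34.92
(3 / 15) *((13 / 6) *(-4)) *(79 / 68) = -1027 / 510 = -2.01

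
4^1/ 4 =1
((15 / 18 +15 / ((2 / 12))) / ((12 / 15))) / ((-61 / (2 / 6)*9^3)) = -2725 / 3201768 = -0.00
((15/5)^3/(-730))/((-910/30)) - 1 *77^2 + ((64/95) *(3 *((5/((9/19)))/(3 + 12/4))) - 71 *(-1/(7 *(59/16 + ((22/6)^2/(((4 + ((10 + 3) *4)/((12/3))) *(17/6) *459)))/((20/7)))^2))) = -5924.70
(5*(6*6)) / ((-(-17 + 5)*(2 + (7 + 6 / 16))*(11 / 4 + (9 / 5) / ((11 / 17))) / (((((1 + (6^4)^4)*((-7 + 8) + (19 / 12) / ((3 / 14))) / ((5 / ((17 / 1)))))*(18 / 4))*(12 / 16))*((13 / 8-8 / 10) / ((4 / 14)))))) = 55204158556606273137 / 243400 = 226804266871841.71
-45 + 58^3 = 195067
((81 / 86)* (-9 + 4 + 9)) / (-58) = -81 / 1247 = -0.06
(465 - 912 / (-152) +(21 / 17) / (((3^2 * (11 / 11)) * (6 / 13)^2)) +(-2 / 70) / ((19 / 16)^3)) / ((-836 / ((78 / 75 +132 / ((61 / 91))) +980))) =-186711084655817347 / 280962041283000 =-664.54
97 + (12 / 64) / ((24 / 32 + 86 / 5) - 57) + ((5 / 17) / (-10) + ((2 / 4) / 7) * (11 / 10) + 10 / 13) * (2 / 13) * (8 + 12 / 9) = 13216550843 / 134628780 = 98.17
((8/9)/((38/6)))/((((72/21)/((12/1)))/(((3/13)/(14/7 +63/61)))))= 1708/45695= 0.04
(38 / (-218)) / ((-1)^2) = -19 / 109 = -0.17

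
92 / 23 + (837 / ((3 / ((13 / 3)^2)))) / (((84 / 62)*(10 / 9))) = 487787 / 140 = 3484.19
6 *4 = 24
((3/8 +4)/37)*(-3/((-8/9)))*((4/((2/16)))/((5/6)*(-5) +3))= -405/37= -10.95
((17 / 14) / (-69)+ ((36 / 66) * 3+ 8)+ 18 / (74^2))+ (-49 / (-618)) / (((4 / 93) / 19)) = 267588835373 / 5993361528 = 44.65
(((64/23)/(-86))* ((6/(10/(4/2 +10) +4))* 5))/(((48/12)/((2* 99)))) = -285120/28681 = -9.94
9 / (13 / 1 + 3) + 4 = 73 / 16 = 4.56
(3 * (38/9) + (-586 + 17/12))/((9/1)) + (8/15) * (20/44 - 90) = -132229/1188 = -111.30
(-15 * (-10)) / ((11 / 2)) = 300 / 11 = 27.27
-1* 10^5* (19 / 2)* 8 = -7600000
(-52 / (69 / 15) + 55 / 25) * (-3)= 3141 / 115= 27.31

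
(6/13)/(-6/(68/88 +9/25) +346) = 1869/1379677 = 0.00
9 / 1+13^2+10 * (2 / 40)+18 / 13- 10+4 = 4521 / 26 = 173.88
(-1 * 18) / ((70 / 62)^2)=-17298 / 1225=-14.12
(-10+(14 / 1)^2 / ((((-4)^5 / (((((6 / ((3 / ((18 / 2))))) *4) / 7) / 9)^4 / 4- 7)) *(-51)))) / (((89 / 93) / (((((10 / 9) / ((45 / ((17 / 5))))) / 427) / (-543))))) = 66269971 / 17472599786880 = 0.00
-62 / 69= -0.90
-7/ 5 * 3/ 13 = -21/ 65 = -0.32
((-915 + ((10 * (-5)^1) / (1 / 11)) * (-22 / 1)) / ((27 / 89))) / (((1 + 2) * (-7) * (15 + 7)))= -995465 / 12474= -79.80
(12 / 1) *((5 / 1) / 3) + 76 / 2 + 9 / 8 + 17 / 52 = 6183 / 104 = 59.45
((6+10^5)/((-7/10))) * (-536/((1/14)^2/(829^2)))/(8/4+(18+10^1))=343824392492522.67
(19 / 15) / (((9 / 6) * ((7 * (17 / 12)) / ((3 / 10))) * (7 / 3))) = 228 / 20825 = 0.01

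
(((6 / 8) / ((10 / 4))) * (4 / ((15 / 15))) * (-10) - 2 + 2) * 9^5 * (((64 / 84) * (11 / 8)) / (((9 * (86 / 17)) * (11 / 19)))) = -8476812 / 301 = -28162.17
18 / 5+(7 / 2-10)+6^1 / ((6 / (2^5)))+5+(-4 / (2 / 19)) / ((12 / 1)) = 464 / 15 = 30.93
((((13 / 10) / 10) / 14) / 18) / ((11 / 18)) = 13 / 15400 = 0.00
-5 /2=-2.50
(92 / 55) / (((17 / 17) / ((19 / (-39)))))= -1748 / 2145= -0.81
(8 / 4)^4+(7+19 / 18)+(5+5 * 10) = 1423 / 18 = 79.06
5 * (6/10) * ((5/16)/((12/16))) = 5/4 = 1.25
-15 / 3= -5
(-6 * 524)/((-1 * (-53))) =-3144/53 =-59.32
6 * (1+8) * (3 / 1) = 162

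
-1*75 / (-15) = 5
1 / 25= 0.04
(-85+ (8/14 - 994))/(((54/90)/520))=-19627400/21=-934638.10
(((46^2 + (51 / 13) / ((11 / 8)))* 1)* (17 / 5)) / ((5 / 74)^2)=28206503632 / 17875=1577986.22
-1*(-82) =82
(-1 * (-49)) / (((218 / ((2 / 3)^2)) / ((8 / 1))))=784 / 981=0.80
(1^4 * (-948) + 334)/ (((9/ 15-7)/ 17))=26095/ 16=1630.94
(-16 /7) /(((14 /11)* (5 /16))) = -1408 /245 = -5.75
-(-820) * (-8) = -6560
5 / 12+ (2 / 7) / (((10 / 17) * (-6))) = 47 / 140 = 0.34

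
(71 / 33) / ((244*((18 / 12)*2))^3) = 71 / 12943364544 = 0.00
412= 412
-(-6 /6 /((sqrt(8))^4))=1 /64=0.02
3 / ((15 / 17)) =17 / 5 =3.40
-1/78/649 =-1/50622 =-0.00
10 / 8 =5 / 4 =1.25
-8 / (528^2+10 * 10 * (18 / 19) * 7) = -19 / 663687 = -0.00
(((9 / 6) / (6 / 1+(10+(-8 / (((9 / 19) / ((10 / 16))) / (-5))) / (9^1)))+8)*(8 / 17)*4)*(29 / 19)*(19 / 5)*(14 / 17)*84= 2227790208 / 365585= 6093.77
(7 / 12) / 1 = 7 / 12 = 0.58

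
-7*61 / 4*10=-2135 / 2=-1067.50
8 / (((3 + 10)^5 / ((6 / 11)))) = 48 / 4084223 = 0.00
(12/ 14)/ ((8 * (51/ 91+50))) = 39/ 18404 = 0.00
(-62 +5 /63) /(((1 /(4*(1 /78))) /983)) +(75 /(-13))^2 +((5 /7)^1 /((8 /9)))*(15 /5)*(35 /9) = -786713489 /255528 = -3078.78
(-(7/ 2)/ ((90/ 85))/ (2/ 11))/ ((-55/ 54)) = 357/ 20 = 17.85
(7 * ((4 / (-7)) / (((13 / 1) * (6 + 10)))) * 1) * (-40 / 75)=2 / 195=0.01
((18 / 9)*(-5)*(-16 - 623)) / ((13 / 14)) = 89460 / 13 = 6881.54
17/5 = 3.40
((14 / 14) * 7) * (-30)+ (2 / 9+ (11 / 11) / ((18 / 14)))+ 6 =-203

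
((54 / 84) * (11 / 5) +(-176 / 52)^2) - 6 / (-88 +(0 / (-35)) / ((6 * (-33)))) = 3367267 / 260260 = 12.94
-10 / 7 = -1.43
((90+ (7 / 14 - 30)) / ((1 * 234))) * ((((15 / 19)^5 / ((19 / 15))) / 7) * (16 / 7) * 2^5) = 19602000000 / 29968226197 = 0.65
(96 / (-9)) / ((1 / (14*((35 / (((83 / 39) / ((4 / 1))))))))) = -815360 / 83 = -9823.61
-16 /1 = -16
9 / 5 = 1.80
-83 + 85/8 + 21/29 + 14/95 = -1575937/22040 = -71.50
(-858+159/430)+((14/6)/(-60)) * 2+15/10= -856.21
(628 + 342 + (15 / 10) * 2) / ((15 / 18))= 5838 / 5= 1167.60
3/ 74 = 0.04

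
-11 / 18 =-0.61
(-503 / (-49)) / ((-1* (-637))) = 503 / 31213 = 0.02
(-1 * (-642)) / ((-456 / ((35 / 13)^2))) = -131075 / 12844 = -10.21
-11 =-11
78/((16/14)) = 273/4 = 68.25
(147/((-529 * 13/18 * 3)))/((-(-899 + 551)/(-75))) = 11025/398866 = 0.03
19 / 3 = 6.33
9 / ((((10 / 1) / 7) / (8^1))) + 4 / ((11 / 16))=3092 / 55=56.22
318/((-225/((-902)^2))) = -86242024/75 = -1149893.65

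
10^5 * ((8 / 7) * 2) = 1600000 / 7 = 228571.43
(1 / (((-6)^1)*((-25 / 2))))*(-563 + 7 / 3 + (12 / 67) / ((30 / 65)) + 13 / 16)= -1799243 / 241200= -7.46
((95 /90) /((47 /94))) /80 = 19 /720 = 0.03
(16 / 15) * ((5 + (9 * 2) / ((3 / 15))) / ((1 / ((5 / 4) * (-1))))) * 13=-4940 / 3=-1646.67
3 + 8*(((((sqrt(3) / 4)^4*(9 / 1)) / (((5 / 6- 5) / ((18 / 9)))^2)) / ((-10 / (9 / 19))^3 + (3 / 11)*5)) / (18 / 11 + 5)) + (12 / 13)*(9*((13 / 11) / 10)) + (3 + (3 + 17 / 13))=11113073911886377 / 984372450668750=11.29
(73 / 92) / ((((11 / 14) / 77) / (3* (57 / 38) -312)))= -2199855 / 92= -23911.47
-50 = -50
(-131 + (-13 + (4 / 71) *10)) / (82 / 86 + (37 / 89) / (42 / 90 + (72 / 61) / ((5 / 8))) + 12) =-4199466602 / 384413809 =-10.92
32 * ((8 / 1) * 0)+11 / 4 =11 / 4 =2.75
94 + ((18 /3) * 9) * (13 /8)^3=83383 /256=325.71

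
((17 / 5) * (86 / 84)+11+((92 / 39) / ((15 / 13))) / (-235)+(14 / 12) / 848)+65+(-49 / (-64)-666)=-147080305993 / 251092800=-585.76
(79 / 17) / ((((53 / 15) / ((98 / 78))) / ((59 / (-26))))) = -1141945 / 304538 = -3.75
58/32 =29/16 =1.81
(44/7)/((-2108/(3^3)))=-0.08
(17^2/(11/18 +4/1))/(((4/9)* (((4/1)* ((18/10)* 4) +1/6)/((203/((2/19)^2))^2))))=1885734732981015/1154032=1634040245.83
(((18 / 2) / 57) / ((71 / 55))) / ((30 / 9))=99 / 2698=0.04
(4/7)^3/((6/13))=416/1029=0.40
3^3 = 27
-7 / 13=-0.54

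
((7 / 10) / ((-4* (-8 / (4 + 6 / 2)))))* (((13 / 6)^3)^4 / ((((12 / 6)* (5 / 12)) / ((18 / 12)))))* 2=1141606171001569 / 193491763200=5900.02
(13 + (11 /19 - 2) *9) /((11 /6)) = 24 /209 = 0.11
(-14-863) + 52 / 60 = -13142 / 15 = -876.13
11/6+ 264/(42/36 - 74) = -4697/2622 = -1.79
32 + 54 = 86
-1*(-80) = 80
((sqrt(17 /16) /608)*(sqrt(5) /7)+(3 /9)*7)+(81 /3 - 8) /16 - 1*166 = -7799 /48+sqrt(85) /17024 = -162.48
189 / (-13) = -189 / 13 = -14.54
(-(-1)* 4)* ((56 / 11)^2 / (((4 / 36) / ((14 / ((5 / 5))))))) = 1580544 / 121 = 13062.35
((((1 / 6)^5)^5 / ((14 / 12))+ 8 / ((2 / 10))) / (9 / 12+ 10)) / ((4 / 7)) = 1326746774730052730881 / 203750397547829526528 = 6.51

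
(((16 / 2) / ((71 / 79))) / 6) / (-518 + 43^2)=316 / 283503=0.00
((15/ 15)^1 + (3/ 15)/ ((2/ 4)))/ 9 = 0.16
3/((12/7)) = 7/4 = 1.75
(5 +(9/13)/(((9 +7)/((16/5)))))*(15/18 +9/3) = 3841/195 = 19.70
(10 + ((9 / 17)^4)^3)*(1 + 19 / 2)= 122356600838515911 / 1165244474459522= 105.01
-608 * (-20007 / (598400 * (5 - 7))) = -10.16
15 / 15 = 1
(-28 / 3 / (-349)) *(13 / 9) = 364 / 9423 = 0.04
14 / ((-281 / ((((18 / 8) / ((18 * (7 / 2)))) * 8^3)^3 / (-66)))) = 2097152 / 454377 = 4.62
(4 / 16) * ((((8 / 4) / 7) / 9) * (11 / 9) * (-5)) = -55 / 1134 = -0.05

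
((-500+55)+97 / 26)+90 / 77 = -881081 / 2002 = -440.10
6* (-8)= -48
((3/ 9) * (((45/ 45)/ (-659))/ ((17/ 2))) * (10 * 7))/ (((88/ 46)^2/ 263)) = -4869445/ 16266756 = -0.30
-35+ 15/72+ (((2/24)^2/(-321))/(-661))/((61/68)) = -32422317671/931898952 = -34.79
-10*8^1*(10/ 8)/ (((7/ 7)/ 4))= -400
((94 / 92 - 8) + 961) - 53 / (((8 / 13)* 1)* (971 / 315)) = 165457535 / 178664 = 926.08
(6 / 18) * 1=1 / 3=0.33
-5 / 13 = -0.38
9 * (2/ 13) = 18/ 13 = 1.38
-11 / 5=-2.20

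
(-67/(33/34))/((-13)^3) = 0.03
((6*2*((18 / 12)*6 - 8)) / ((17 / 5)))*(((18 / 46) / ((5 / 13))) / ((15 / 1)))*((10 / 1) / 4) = 234 / 391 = 0.60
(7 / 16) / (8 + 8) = 7 / 256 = 0.03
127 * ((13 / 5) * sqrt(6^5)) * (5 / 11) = 59436 * sqrt(6) / 11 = 13235.26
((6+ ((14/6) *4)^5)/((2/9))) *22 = 189330086/27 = 7012225.41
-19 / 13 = -1.46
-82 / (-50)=41 / 25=1.64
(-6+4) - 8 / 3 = -14 / 3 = -4.67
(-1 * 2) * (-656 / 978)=656 / 489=1.34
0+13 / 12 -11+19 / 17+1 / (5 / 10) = -1387 / 204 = -6.80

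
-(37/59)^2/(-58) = 1369/201898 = 0.01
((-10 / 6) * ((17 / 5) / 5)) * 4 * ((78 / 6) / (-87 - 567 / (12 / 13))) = 208 / 2475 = 0.08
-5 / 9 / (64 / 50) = -0.43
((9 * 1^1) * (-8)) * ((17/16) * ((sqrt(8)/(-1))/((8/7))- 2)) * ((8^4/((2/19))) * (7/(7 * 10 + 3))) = 41674752/73 + 36465408 * sqrt(2)/73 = 1277323.65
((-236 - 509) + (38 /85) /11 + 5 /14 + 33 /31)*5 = -301720163 /81158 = -3717.69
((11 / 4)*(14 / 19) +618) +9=629.03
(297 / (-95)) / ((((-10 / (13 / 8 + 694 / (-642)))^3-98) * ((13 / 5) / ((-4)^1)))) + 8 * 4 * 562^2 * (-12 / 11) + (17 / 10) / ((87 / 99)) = -74722648747821953302461891 / 6777057400669594610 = -11025824.98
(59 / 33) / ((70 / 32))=944 / 1155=0.82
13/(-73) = -13/73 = -0.18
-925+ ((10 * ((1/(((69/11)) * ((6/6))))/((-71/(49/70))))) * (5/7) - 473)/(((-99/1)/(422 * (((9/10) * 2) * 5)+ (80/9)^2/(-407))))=25030827862867/1453547997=17220.50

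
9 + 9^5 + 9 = 59067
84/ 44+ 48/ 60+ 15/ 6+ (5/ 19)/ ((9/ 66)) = 44761/ 6270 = 7.14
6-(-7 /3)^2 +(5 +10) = 140 /9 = 15.56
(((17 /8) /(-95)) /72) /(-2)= 17 /109440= 0.00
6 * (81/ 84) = 81/ 14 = 5.79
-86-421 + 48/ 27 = -4547/ 9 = -505.22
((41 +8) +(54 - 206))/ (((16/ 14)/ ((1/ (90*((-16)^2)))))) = -721/ 184320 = -0.00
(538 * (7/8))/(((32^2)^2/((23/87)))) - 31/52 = -2827446455/4743757824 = -0.60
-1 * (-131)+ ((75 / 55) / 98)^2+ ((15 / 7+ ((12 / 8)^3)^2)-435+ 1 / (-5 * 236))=-1593223033001 / 5485036480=-290.47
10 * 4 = 40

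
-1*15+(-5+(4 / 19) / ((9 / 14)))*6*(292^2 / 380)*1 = -34144193 / 5415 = -6305.48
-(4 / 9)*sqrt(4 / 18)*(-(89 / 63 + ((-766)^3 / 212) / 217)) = -2046.63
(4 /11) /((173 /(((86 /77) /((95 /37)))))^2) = 40500496 /17616253545275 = 0.00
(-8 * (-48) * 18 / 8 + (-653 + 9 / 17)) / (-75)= -3596 / 1275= -2.82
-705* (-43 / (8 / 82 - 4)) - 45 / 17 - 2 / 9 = -38047247 / 4896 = -7771.09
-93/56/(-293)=93/16408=0.01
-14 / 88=-7 / 44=-0.16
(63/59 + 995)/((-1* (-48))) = 3673/177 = 20.75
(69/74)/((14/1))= 69/1036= 0.07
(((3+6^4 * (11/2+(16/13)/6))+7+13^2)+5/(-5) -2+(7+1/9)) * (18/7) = 1773008/91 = 19483.60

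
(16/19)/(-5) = -16/95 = -0.17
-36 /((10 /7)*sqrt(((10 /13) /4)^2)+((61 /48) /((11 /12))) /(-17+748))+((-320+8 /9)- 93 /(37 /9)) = -127223819759 /269613783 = -471.87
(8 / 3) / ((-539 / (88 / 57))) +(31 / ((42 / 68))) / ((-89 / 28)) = -11780984 / 745731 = -15.80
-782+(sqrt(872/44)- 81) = -863+sqrt(2398)/11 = -858.55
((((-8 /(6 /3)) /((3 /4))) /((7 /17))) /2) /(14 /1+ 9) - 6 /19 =-5482 /9177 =-0.60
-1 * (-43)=43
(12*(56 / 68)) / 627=56 / 3553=0.02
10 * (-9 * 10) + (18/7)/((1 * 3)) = -6294/7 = -899.14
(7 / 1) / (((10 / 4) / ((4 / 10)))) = 28 / 25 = 1.12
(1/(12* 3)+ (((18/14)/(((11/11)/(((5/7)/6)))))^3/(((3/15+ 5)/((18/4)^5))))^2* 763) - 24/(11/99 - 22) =192062642049230636278001/155315143519054331904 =1236.60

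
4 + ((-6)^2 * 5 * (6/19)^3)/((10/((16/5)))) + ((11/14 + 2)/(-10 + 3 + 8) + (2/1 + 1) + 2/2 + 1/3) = 18628501/1440390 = 12.93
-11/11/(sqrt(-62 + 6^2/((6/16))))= -sqrt(34)/34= -0.17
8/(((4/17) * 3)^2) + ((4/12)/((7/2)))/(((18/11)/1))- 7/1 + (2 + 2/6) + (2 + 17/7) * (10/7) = 47029/2646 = 17.77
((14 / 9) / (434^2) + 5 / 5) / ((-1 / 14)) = -121087 / 8649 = -14.00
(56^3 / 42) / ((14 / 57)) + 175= 17199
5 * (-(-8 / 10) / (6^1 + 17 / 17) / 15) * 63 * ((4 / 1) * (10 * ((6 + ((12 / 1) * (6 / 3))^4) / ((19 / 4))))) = 127404288 / 19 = 6705488.84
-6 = -6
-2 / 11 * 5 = -10 / 11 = -0.91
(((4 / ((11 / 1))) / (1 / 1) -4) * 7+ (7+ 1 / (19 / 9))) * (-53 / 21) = 199174 / 4389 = 45.38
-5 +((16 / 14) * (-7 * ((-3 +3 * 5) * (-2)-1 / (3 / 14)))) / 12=127 / 9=14.11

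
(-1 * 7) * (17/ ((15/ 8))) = -63.47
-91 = -91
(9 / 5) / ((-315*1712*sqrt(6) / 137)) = -137*sqrt(6) / 1797600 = -0.00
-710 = -710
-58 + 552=494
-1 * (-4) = 4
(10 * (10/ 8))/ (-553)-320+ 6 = -347309/ 1106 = -314.02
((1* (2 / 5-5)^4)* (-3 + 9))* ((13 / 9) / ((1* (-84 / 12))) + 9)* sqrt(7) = 310063828* sqrt(7) / 13125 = 62502.99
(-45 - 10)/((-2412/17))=935/2412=0.39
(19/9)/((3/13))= 247/27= 9.15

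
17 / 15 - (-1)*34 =527 / 15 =35.13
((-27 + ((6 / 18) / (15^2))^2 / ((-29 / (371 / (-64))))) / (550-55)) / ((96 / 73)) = -1666756412917 / 40184812800000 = -0.04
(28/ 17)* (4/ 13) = 112/ 221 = 0.51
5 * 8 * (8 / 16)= 20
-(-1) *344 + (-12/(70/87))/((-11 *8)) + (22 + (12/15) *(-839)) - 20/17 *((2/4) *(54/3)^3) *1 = -97798499/26180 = -3735.62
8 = 8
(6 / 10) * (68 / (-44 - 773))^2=13872 / 3337445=0.00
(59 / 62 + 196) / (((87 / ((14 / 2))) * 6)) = 85477 / 32364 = 2.64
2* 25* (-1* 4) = -200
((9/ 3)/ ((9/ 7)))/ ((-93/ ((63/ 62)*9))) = -441/ 1922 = -0.23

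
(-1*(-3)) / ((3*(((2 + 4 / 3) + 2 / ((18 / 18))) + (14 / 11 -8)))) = -33 / 46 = -0.72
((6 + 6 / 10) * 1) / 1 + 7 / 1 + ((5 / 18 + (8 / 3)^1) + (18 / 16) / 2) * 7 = 27467 / 720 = 38.15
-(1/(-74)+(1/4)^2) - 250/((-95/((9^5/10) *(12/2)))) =93235.21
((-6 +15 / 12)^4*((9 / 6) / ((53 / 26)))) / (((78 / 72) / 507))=594654723 / 3392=175310.94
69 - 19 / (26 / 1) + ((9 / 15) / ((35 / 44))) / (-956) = 74238517 / 1087450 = 68.27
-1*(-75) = 75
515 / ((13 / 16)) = 633.85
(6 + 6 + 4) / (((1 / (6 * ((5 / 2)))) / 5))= 1200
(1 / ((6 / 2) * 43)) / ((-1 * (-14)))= 1 / 1806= 0.00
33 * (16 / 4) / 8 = 33 / 2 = 16.50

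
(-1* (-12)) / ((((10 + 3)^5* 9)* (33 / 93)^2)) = 3844 / 134779359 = 0.00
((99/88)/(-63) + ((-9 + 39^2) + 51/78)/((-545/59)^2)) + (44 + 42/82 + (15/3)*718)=32379147076527/8865602200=3652.22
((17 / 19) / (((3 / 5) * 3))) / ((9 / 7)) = 595 / 1539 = 0.39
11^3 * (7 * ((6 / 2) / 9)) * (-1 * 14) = -130438 / 3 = -43479.33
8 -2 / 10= 39 / 5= 7.80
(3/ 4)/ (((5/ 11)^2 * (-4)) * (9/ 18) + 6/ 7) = 2541/ 1504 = 1.69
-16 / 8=-2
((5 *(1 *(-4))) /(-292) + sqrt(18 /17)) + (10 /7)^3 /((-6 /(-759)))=3 *sqrt(34) /17 + 9236215 /25039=369.90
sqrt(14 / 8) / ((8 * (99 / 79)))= 79 * sqrt(7) / 1584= 0.13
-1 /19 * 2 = -2 /19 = -0.11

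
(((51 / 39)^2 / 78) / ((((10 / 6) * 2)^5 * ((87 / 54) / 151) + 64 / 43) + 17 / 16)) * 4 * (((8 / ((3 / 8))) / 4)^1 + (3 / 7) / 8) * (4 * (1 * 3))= 0.82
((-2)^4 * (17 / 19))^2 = 73984 / 361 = 204.94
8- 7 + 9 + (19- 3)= 26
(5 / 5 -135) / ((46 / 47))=-3149 / 23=-136.91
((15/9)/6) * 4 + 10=100/9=11.11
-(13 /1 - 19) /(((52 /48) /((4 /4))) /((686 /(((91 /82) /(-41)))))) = -23722272 /169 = -140368.47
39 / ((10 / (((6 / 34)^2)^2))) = 0.00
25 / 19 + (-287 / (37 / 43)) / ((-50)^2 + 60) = 2133521 / 1799680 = 1.19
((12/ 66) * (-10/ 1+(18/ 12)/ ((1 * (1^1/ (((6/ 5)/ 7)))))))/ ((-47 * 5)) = 0.01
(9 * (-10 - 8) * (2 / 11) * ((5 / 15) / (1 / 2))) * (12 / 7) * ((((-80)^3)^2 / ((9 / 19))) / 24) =-59768832000000 / 77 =-776218597402.60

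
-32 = -32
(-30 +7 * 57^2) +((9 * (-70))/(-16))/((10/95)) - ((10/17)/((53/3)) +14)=332620789/14416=23073.03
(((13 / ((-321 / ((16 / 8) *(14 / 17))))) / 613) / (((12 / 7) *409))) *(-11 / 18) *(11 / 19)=77077 / 1403734898394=0.00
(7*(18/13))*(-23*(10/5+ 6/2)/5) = -2898/13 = -222.92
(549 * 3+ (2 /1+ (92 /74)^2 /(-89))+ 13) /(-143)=-202497626 /17423263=-11.62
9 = 9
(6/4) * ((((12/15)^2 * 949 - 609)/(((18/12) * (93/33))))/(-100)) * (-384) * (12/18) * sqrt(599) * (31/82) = -352 * sqrt(599)/625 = -13.78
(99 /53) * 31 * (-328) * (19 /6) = -3187668 /53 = -60144.68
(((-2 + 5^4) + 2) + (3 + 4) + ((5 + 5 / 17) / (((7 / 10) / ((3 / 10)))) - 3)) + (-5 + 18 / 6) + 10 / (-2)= 624.27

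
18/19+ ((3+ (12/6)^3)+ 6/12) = 473/38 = 12.45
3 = 3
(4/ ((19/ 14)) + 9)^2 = 51529/ 361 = 142.74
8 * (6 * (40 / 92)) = 480 / 23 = 20.87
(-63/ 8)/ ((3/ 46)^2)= -3703/ 2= -1851.50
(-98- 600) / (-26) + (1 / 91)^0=362 / 13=27.85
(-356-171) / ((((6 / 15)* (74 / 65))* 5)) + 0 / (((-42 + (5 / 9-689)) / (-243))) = -34255 / 148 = -231.45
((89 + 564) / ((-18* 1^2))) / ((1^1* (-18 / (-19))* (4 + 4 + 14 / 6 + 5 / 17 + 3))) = -210919 / 75060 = -2.81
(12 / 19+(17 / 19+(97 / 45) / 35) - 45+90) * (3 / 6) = 1394143 / 59850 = 23.29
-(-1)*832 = 832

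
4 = 4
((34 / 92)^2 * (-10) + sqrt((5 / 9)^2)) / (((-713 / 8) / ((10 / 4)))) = 0.02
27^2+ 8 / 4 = 731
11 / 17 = 0.65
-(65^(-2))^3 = -1 / 75418890625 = -0.00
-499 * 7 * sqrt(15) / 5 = -3493 * sqrt(15) / 5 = -2705.67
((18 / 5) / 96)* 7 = 21 / 80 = 0.26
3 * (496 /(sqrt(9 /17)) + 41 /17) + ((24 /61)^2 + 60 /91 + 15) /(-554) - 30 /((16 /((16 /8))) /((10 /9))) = 14542407710 /4783557597 + 496 * sqrt(17) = 2048.10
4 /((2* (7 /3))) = 6 /7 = 0.86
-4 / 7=-0.57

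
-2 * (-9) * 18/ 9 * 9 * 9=2916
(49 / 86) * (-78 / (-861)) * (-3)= -273 / 1763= -0.15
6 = 6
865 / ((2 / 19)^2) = 312265 / 4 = 78066.25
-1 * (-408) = 408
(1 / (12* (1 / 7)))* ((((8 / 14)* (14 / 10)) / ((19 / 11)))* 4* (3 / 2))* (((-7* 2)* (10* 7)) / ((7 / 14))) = -60368 / 19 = -3177.26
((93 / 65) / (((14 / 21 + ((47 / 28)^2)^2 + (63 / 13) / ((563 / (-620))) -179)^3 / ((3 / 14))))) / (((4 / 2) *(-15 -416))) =1884161829587139124702916640768 / 28748131756061458266938614237618342869185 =0.00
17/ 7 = 2.43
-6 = -6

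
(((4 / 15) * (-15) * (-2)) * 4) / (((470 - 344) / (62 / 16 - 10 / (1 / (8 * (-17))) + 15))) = 7354 / 21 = 350.19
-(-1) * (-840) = -840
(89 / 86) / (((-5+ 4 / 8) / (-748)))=66572 / 387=172.02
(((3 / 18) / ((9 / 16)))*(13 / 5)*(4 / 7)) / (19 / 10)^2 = 8320 / 68229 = 0.12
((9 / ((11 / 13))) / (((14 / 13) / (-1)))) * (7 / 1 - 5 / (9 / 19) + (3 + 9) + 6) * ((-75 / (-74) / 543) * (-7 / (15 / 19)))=1043575 / 442002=2.36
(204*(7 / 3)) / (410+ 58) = 119 / 117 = 1.02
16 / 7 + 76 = 548 / 7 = 78.29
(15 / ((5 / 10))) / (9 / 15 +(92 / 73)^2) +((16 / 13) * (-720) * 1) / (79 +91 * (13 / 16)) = 14680976610 / 1854803977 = 7.92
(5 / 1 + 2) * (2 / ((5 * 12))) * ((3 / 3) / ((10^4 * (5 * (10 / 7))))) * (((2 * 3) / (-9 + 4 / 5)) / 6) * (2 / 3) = -49 / 184500000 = -0.00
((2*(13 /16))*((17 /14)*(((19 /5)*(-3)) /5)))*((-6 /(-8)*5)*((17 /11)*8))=-642447 /3080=-208.59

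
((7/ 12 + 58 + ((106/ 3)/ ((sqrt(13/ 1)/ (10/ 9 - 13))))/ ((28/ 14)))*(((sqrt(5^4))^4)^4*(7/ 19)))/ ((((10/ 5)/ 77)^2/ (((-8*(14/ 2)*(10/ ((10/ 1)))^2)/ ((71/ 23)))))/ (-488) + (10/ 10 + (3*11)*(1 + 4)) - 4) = 1404549519624561071395874023437500/ 452786441397 - 861102737923339009284973144531250000*sqrt(13)/ 1006544259225531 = 17449314264516243752.07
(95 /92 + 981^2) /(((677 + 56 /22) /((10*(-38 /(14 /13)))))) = -18504297163 /37030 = -499710.97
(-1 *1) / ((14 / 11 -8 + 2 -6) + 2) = 11 / 96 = 0.11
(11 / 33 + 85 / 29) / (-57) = -284 / 4959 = -0.06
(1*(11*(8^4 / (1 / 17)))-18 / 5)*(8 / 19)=30637936 / 95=322504.59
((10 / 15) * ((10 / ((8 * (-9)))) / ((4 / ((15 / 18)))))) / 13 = -25 / 16848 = -0.00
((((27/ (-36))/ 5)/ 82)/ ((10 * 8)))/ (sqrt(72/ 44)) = -sqrt(22)/ 262400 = -0.00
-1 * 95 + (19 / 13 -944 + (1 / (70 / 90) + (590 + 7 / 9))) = -364844 / 819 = -445.47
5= 5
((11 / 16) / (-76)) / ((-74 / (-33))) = -363 / 89984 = -0.00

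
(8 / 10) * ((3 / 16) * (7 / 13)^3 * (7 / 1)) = 7203 / 43940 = 0.16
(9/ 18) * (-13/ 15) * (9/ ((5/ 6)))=-4.68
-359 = -359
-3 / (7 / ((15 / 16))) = -45 / 112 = -0.40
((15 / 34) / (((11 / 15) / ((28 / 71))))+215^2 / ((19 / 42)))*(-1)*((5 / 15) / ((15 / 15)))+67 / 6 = -51536481379 / 1513578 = -34049.44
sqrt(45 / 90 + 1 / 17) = sqrt(646) / 34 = 0.75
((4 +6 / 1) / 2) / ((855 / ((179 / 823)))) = 179 / 140733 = 0.00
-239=-239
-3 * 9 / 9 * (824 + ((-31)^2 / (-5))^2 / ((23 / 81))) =-225837003 / 575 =-392760.01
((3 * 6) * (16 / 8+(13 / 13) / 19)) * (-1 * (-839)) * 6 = 3533868 / 19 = 185993.05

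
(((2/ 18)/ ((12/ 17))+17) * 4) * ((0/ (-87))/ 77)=0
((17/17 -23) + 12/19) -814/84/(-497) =-21.35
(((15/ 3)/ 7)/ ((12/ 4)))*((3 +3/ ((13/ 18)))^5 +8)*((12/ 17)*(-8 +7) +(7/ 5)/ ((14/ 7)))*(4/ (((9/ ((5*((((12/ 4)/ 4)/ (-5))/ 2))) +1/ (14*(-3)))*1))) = 27839416148/ 6368788829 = 4.37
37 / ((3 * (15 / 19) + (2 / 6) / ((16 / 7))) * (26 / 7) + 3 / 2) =118104 / 34597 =3.41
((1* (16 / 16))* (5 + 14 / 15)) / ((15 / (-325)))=-1157 / 9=-128.56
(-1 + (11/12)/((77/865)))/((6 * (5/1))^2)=781/75600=0.01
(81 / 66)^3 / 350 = 19683 / 3726800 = 0.01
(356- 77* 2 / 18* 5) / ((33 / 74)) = 208606 / 297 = 702.38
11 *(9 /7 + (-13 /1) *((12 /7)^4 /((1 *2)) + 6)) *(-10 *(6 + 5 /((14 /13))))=2614000125 /16807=155530.44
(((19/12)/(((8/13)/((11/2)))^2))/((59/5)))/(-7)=-1942655/1268736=-1.53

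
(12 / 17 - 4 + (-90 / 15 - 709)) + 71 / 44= -536077 / 748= -716.68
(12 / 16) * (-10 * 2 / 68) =-15 / 68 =-0.22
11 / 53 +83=4410 / 53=83.21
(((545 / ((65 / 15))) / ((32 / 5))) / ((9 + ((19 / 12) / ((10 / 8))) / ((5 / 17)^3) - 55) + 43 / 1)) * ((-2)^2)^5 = 245250000 / 570193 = 430.12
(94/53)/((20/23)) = 1081/530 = 2.04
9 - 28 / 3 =-1 / 3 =-0.33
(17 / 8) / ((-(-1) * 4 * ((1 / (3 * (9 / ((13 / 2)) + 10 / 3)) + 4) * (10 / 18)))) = 3519 / 14980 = 0.23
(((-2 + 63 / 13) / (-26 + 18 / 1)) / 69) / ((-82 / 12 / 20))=185 / 12259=0.02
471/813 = 157/271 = 0.58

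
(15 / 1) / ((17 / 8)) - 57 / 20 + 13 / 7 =14437 / 2380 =6.07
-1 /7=-0.14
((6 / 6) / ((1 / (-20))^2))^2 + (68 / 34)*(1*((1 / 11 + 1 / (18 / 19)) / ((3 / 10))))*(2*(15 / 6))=47531350 / 297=160038.22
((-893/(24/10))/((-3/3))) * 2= 4465/6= 744.17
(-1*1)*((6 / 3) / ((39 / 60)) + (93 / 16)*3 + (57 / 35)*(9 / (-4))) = -16.85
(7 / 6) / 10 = 0.12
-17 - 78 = -95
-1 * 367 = -367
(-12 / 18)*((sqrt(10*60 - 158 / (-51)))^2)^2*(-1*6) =3784218256 / 2601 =1454908.98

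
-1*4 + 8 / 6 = -8 / 3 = -2.67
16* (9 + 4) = 208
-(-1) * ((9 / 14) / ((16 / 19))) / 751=171 / 168224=0.00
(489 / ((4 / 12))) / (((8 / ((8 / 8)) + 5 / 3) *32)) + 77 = 75857 / 928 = 81.74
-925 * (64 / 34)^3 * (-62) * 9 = 16913203200 / 4913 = 3442540.85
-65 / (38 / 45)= -2925 / 38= -76.97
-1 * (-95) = 95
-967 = -967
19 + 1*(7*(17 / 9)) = 290 / 9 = 32.22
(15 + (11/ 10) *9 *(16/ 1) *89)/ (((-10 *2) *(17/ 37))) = -1535.78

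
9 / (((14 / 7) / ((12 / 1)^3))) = 7776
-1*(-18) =18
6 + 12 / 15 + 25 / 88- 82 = -32963 / 440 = -74.92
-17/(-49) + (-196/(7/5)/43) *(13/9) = -82601/18963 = -4.36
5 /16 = 0.31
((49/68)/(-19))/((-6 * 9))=49/69768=0.00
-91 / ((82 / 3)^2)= -819 / 6724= -0.12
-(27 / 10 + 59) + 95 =33.30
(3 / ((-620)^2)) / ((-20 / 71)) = -213 / 7688000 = -0.00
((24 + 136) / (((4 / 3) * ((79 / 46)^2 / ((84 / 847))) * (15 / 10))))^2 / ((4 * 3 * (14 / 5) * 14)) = 429835776000 / 27943138660129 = 0.02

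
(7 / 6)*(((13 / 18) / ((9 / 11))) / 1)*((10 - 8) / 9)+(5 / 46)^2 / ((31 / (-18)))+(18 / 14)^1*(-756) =-34852442174 / 35864613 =-971.78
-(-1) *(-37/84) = -37/84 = -0.44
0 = 0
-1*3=-3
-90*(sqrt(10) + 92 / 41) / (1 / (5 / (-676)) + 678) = -225*sqrt(10) / 1357 - 900 / 2419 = -0.90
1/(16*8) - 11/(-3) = 1411/384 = 3.67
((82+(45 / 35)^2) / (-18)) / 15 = -4099 / 13230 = -0.31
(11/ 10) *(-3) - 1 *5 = -83/ 10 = -8.30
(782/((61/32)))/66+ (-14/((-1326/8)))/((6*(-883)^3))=5711134325362684/918838986332553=6.22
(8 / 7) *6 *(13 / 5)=624 / 35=17.83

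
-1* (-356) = 356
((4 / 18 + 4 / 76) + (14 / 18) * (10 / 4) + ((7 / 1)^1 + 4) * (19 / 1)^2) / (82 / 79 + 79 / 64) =1748.51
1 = 1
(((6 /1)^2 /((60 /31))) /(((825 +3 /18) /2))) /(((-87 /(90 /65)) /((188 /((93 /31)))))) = -419616 /9332635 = -0.04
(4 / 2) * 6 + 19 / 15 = 199 / 15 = 13.27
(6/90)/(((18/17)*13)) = 17/3510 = 0.00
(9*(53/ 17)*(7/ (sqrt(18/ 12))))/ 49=159*sqrt(6)/ 119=3.27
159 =159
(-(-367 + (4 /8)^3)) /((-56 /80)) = -524.11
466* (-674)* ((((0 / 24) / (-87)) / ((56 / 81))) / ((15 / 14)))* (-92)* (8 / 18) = 0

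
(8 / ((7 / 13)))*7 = 104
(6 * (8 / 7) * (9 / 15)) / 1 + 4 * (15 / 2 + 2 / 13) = 15802 / 455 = 34.73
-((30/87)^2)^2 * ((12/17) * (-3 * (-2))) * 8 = -5760000/12023777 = -0.48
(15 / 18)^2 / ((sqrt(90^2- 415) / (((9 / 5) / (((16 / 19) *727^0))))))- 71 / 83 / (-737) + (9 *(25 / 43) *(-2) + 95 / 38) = -41896029 / 5260706 + 19 *sqrt(7685) / 98368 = -7.95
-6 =-6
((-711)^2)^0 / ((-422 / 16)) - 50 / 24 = -5371 / 2532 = -2.12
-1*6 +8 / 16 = -5.50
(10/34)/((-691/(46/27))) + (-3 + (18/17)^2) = -10134661/5391873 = -1.88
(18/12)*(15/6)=15/4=3.75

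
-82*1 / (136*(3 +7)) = -41 / 680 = -0.06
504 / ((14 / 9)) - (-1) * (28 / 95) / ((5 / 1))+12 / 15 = 154308 / 475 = 324.86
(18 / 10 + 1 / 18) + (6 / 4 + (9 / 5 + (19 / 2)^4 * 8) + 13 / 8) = 23460221 / 360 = 65167.28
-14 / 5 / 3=-14 / 15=-0.93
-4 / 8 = -0.50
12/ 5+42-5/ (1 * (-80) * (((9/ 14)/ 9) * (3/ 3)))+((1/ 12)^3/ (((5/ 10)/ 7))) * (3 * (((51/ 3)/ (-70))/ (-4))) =104317/ 2304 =45.28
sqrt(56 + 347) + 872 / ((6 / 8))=sqrt(403) + 3488 / 3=1182.74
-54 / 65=-0.83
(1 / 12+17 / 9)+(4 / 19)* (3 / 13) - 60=-515551 / 8892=-57.98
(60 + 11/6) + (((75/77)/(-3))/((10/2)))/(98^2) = 137178719/2218524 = 61.83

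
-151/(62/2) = -151/31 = -4.87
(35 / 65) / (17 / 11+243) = 77 / 34970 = 0.00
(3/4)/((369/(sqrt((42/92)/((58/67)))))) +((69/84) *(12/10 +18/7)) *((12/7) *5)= sqrt(938469)/656328 +9108/343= 26.56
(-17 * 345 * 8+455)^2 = 2158996225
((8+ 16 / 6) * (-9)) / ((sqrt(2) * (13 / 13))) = -48 * sqrt(2) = -67.88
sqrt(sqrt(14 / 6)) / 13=3^(3 / 4) * 7^(1 / 4) / 39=0.10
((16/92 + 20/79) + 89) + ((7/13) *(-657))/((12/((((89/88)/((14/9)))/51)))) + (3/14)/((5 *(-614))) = 270499179463479/3037569895360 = 89.05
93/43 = 2.16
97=97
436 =436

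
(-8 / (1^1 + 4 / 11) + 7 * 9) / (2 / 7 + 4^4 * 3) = 5999 / 80670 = 0.07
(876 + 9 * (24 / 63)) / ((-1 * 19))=-324 / 7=-46.29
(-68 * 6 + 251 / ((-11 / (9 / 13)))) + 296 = -18275 / 143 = -127.80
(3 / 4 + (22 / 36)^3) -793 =-4619071 / 5832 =-792.02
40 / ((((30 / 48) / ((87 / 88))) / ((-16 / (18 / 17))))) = -31552 / 33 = -956.12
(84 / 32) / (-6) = -7 / 16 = -0.44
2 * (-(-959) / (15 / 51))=32606 / 5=6521.20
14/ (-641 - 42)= -14/ 683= -0.02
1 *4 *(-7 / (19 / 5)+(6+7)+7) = 1380 / 19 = 72.63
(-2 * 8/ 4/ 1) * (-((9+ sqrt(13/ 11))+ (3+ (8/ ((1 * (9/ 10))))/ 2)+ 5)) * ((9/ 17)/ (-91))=-772/ 1547 - 36 * sqrt(143)/ 17017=-0.52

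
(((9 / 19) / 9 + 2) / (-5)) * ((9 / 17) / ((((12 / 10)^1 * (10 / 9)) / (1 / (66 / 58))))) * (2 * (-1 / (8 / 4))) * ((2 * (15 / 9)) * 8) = 3.82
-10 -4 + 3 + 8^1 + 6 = 3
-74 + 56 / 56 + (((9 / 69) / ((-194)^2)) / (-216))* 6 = -758290129 / 10387536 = -73.00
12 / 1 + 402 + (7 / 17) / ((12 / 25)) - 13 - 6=80755 / 204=395.86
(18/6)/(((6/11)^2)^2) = 14641/432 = 33.89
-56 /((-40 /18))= 126 /5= 25.20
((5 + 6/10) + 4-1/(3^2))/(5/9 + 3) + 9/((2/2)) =1867/160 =11.67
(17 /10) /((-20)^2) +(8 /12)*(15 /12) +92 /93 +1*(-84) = -10189473 /124000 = -82.17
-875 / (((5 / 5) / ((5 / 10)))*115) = -175 / 46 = -3.80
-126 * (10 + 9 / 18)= -1323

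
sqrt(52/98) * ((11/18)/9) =11 * sqrt(26)/1134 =0.05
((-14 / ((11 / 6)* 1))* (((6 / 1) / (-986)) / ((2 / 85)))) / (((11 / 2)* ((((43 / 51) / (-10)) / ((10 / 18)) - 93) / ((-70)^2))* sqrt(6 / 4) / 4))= -2332400000* sqrt(6) / 92613037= -61.69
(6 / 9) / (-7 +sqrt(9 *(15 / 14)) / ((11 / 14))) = -242 / 1731 -22 *sqrt(210) / 4039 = -0.22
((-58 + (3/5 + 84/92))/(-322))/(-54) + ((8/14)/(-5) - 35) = -17555431/499905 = -35.12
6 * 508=3048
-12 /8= -3 /2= -1.50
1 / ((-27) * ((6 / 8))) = -4 / 81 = -0.05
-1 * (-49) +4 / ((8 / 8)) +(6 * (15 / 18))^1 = 58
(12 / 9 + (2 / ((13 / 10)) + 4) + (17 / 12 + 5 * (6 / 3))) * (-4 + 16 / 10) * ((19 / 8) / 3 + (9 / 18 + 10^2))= -177837 / 40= -4445.92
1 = 1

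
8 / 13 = 0.62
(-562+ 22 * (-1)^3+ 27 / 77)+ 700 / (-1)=-98841 / 77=-1283.65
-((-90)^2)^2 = -65610000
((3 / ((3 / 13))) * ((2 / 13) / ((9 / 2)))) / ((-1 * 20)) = -1 / 45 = -0.02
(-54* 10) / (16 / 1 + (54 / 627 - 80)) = 8.45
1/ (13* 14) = 1/ 182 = 0.01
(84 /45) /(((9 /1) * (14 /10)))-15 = -401 /27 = -14.85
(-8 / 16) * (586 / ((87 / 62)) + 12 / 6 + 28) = -19471 / 87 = -223.80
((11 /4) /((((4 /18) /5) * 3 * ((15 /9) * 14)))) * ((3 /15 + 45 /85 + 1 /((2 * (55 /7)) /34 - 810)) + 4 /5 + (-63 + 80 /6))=-3902390151 /91710920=-42.55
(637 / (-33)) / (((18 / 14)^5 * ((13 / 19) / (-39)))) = 203415121 / 649539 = 313.17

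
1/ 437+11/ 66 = 443/ 2622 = 0.17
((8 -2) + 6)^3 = 1728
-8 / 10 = -4 / 5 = -0.80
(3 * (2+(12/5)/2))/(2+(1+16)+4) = 48/115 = 0.42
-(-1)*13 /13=1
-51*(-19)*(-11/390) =-3553/130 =-27.33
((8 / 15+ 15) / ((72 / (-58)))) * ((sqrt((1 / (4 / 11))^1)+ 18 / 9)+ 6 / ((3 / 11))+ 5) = -195953 / 540 - 6757 * sqrt(11) / 1080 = -383.63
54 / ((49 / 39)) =2106 / 49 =42.98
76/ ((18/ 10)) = 380/ 9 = 42.22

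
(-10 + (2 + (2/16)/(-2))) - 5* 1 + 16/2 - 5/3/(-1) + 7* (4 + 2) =1853/48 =38.60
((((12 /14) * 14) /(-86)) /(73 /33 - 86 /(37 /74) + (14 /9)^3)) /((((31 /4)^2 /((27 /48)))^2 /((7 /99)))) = 275562 /52869577827035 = 0.00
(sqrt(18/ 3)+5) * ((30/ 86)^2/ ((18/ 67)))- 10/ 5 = 979/ 3698+1675 * sqrt(6)/ 3698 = 1.37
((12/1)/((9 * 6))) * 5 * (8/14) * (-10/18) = -200/567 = -0.35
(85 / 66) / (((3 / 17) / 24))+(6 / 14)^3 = 175.23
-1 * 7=-7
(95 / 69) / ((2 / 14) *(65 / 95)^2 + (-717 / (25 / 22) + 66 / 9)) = -6001625 / 2718143887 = -0.00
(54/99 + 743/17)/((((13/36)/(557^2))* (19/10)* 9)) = 102692419000/46189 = 2223308.99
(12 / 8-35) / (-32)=67 / 64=1.05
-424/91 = -4.66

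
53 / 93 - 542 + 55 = -45238 / 93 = -486.43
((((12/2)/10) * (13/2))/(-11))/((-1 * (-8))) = -39/880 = -0.04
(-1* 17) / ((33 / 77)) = -119 / 3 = -39.67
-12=-12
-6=-6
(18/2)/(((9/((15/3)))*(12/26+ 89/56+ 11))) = 3640/9501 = 0.38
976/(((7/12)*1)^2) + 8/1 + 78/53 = 7473430/2597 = 2877.72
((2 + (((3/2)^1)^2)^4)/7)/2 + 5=24993/3584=6.97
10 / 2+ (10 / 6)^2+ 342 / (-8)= -1259 / 36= -34.97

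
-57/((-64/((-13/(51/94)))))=-21.34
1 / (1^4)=1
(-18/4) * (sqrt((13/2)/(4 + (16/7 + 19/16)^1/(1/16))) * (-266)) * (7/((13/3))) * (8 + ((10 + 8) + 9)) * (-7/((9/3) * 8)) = -684285 * sqrt(75894)/28912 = -6520.23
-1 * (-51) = 51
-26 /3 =-8.67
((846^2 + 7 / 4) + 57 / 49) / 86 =140280907 / 16856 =8322.31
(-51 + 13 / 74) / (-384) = 3761 / 28416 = 0.13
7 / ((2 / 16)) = 56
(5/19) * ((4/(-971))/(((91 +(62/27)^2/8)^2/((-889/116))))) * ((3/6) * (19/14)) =337465035/502902346777039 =0.00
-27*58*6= -9396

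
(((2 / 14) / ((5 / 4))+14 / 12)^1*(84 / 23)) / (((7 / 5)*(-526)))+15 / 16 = 630841 / 677488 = 0.93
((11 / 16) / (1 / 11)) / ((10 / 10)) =121 / 16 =7.56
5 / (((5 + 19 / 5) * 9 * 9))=25 / 3564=0.01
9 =9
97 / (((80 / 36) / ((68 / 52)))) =57.08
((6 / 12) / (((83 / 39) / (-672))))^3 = -3935295.75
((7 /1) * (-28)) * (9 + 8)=-3332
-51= -51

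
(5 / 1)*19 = 95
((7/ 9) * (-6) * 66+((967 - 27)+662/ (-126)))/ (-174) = -39485/ 10962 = -3.60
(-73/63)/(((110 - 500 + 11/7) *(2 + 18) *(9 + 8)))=73/8320140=0.00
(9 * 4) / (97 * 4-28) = 1 / 10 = 0.10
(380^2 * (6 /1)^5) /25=44914176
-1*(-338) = 338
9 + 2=11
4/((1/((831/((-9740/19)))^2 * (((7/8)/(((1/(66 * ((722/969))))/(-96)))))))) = -4376579498676/100796825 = -43419.82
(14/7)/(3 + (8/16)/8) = 32/49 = 0.65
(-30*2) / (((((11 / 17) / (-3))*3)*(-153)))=-20 / 33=-0.61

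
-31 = -31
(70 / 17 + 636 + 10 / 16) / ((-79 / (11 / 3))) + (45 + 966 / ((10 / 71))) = 369263807 / 53720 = 6873.86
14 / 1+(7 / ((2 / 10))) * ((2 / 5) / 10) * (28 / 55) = 4046 / 275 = 14.71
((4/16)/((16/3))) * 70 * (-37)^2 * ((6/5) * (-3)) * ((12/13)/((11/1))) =-776223/572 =-1357.03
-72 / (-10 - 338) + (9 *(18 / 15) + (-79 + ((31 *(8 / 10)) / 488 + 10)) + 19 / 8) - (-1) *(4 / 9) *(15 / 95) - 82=-137.50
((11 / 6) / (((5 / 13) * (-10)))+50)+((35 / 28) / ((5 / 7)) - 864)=-121909 / 150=-812.73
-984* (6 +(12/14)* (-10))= 17712/7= 2530.29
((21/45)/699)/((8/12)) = 7/6990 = 0.00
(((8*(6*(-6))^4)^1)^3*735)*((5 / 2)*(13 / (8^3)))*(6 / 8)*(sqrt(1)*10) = 848910631643682177024000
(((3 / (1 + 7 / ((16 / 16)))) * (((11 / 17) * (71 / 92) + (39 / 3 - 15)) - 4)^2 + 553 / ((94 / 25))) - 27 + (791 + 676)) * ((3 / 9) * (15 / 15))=1470118963909 / 2759196288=532.81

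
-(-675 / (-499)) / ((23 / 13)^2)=-114075 / 263971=-0.43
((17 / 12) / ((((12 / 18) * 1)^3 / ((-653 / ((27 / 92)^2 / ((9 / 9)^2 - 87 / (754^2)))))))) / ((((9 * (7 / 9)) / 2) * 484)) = -115105480829 / 5379886512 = -21.40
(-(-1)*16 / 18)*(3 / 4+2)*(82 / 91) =1804 / 819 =2.20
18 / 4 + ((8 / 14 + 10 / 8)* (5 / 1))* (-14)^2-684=2211 / 2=1105.50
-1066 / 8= -533 / 4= -133.25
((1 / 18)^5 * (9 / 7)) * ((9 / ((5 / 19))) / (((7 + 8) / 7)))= 19 / 1749600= 0.00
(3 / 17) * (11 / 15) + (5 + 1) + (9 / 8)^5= 22091293 / 2785280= 7.93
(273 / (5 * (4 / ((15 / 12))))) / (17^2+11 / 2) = 273 / 4712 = 0.06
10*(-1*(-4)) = 40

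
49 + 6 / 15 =247 / 5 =49.40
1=1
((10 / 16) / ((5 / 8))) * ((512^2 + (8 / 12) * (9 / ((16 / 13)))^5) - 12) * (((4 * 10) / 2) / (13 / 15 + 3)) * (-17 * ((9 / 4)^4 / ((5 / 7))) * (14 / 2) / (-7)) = 1695115493239506975 / 1946157056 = 871006524.38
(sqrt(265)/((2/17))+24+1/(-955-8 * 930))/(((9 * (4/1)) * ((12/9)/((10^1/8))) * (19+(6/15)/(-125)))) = 125924375/3827475264+53125 * sqrt(265)/4559232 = 0.22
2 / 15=0.13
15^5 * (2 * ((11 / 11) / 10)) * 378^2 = 21700507500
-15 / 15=-1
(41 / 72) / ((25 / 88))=451 / 225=2.00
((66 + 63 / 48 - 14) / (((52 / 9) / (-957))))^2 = 53976777978321 / 692224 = 77975883.50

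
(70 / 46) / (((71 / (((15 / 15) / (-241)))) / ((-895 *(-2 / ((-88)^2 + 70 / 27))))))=-845775 / 41157379187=-0.00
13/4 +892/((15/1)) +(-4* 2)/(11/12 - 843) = 1521235/24252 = 62.73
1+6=7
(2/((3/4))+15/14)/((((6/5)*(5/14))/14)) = 122.11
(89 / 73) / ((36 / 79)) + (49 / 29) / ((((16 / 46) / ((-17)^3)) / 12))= -21826456943 / 76212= -286391.34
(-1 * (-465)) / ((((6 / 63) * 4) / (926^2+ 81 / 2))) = 16747297245 / 16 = 1046706077.81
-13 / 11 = -1.18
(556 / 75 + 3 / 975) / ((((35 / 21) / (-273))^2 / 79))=15719858.48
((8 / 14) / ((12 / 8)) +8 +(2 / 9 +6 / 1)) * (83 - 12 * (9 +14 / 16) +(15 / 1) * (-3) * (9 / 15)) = -57500 / 63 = -912.70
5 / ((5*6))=1 / 6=0.17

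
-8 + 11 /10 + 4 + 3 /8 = -101 /40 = -2.52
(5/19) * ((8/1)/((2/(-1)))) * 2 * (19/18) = -20/9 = -2.22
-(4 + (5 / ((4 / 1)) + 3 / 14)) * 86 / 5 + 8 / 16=-3272 / 35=-93.49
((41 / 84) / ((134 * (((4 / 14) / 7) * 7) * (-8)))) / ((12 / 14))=-287 / 154368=-0.00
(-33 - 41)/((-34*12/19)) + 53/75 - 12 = -40021/5100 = -7.85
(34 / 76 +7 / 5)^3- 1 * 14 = -52782449 / 6859000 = -7.70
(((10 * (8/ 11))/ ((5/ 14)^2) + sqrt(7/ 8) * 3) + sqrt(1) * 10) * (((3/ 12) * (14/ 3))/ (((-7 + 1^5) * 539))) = -1843/ 76230 - sqrt(14)/ 3696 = -0.03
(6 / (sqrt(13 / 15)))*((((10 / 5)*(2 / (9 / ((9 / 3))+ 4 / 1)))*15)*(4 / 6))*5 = 1200*sqrt(195) / 91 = 184.14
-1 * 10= -10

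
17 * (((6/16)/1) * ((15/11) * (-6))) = -2295/44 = -52.16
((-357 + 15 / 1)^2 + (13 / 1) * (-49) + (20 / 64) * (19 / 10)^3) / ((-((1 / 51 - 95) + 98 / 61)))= 165439984107 / 132793600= 1245.84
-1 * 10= -10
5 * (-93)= -465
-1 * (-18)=18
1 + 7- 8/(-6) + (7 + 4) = 61/3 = 20.33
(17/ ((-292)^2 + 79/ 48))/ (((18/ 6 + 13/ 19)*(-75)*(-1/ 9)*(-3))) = -7752/ 3581157125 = -0.00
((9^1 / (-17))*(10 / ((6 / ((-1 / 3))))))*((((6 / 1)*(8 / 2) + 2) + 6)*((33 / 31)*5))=26400 / 527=50.09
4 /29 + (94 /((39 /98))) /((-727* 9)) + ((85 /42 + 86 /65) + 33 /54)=1051514392 /259004655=4.06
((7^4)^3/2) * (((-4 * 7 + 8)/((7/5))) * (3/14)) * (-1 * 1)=21185643675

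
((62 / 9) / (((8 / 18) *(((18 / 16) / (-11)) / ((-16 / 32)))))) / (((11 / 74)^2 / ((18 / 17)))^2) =66930037632 / 384659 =173998.37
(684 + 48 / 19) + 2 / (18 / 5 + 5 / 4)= 1266028 / 1843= 686.94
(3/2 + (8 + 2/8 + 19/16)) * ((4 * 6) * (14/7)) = 525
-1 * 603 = -603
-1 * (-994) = 994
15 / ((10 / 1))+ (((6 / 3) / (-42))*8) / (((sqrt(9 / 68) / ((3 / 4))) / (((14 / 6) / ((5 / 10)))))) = 3 / 2 - 8*sqrt(17) / 9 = -2.16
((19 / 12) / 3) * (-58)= -551 / 18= -30.61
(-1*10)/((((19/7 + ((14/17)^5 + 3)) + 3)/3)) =-59633994/18075209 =-3.30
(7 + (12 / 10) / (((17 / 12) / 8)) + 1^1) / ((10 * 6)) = 314 / 1275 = 0.25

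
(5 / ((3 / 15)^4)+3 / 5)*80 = 250048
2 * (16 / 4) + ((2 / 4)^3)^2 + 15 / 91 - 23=-14.82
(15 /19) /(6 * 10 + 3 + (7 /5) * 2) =75 /6251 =0.01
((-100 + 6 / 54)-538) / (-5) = 5741 / 45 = 127.58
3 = 3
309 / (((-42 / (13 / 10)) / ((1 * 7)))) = -1339 / 20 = -66.95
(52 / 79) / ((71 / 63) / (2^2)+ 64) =13104 / 1279721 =0.01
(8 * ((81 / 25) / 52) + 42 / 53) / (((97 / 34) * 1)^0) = 22236 / 17225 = 1.29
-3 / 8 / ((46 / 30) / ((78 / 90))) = -39 / 184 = -0.21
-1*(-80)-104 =-24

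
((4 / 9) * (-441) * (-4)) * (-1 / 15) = -784 / 15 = -52.27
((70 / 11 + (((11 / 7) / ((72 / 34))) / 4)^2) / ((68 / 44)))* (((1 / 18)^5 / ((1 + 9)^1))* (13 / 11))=929618807 / 3590254178058240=0.00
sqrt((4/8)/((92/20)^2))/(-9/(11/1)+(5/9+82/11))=495 * sqrt(2)/32752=0.02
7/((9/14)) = 98/9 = 10.89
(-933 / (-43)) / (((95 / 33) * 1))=30789 / 4085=7.54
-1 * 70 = -70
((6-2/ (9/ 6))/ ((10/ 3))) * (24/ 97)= 168/ 485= 0.35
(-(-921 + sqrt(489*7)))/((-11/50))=-46050/11 + 50*sqrt(3423)/11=-3920.43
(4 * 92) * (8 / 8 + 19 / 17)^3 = 17169408 / 4913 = 3494.69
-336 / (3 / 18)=-2016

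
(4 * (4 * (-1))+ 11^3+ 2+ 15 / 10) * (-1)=-2637 / 2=-1318.50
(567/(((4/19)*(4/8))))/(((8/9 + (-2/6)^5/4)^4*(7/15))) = 10303029490826880/554680863361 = 18574.70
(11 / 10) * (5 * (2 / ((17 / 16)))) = 176 / 17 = 10.35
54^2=2916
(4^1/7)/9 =4/63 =0.06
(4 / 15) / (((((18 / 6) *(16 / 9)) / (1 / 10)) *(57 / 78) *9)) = 13 / 17100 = 0.00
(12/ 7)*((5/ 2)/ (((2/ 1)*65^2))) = 3/ 5915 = 0.00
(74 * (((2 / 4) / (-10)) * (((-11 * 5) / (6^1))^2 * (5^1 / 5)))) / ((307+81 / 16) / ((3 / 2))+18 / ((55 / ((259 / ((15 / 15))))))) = -1231175 / 1159509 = -1.06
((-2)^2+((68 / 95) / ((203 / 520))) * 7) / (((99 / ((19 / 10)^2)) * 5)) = 14687 / 119625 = 0.12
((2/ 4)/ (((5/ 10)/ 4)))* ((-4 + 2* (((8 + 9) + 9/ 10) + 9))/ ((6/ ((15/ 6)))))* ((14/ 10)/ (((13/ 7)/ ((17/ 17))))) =4067/ 65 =62.57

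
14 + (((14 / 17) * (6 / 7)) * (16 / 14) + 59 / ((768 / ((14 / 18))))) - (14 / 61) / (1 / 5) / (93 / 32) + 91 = 164050606609 / 1555400448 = 105.47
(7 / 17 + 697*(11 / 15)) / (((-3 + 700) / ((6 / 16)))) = 0.28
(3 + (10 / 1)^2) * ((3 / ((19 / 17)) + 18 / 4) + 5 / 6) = 47071 / 57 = 825.81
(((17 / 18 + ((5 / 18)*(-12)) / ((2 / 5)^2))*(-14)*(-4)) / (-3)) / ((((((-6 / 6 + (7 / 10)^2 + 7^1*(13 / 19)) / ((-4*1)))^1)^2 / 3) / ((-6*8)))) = -9263779840000 / 198339483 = -46706.69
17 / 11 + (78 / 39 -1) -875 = -9597 / 11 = -872.45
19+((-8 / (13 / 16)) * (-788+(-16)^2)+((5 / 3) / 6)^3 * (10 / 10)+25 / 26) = 398650901 / 75816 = 5258.14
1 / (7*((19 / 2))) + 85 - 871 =-785.98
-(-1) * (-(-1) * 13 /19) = 13 /19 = 0.68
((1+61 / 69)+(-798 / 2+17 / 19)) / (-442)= 259723 / 289731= 0.90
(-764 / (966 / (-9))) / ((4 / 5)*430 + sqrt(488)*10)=24639 / 699706 -2865*sqrt(122) / 1399412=0.01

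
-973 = -973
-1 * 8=-8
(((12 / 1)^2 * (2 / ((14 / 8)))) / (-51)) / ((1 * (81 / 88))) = -11264 / 3213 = -3.51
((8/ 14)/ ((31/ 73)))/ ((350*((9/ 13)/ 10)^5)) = 216835112000/ 89695431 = 2417.46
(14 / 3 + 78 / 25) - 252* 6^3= -4081816 / 75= -54424.21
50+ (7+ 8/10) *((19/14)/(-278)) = 972259/19460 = 49.96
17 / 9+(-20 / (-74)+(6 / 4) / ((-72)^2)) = 276133 / 127872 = 2.16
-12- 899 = -911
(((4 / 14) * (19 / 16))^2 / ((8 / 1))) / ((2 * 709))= 361 / 35574784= 0.00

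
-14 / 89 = -0.16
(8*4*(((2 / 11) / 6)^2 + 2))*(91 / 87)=6345248 / 94743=66.97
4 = 4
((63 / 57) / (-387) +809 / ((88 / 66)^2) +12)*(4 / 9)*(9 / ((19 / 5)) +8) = 2152.30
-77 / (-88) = 7 / 8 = 0.88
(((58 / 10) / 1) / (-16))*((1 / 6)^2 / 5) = -29 / 14400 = -0.00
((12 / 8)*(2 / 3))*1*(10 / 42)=5 / 21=0.24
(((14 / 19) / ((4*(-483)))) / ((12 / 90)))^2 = 25 / 3055504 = 0.00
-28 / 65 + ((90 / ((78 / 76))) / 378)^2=-1264216 / 3353805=-0.38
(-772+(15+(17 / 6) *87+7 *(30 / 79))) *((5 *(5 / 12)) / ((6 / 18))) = -2005975 / 632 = -3174.01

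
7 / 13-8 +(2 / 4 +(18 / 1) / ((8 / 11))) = 925 / 52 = 17.79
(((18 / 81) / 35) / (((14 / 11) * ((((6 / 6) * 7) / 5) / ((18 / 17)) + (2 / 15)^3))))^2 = 2722500 / 191939495881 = 0.00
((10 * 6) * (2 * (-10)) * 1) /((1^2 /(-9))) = 10800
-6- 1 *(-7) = 1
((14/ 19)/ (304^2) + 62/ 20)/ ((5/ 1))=13608291/ 21948800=0.62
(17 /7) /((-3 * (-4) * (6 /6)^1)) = 17 /84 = 0.20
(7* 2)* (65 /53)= 910 /53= 17.17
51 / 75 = 17 / 25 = 0.68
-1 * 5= -5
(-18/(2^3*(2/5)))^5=-184528125/32768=-5631.35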